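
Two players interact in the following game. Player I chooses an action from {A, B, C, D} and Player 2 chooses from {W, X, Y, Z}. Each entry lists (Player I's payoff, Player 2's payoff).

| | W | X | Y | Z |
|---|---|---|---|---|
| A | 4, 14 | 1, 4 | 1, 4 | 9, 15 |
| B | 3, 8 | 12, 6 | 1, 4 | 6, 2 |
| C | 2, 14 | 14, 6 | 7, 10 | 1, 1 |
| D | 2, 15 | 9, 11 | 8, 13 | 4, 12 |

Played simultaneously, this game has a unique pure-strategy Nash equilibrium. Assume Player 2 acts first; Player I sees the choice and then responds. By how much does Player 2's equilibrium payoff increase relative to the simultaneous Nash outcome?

Player I best-responds to each possible Player 2 move:
- W → Player I plays A (best of 4, 3, 2, 2); Player 2 gets 14.
- X → Player I plays C (best of 1, 12, 14, 9); Player 2 gets 6.
- Y → Player I plays D (best of 1, 1, 7, 8); Player 2 gets 13.
- Z → Player I plays A (best of 9, 6, 1, 4); Player 2 gets 15.
Among 14, 6, 13, 15, the best is 15 at Z. Subgame-perfect outcome: (A, Z) with payoffs (9, 15).
For the simultaneous game, intersect best replies.
Player I's best replies: W→A; X→C; Y→D; Z→A.
Player 2's best replies: A→Z; B→W; C→W; D→W.
The unique mutual best reply is (A, Z), giving (9, 15).
Player 2's commitment gain: 15 − 15 = 0.

0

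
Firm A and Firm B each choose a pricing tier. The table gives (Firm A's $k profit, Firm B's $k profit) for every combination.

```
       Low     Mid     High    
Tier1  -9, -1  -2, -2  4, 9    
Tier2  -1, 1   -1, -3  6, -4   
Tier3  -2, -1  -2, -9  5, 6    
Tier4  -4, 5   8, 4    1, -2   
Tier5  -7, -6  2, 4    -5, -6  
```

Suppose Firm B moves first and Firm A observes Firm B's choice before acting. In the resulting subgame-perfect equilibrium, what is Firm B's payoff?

4

Work backward from Firm A's decision.
- Low: BR = Tier2, leader payoff 1.
- Mid: BR = Tier4, leader payoff 4.
- High: BR = Tier2, leader payoff -4.
Firm B's induced payoffs are 1, 4, -4, so Firm B commits to Mid. Subgame-perfect outcome: (Tier4, Mid) with payoffs (8, 4).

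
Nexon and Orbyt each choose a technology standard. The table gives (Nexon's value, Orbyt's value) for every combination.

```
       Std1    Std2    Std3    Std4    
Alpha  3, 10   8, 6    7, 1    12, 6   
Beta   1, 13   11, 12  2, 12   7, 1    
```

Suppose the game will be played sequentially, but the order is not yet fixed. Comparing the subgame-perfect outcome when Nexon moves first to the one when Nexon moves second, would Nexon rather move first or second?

second

If Nexon leads: Orbyt's best replies are Alpha→Std1, Beta→Std1; Nexon's induced payoffs 3, 1; outcome (Alpha, Std1), payoffs (3, 10).
If Orbyt leads: Nexon's best replies are Std1→Alpha, Std2→Beta, Std3→Alpha, Std4→Alpha; Orbyt's induced payoffs 10, 12, 1, 6; outcome (Beta, Std2), payoffs (11, 12).
Nexon gets 3 moving first and 11 moving second, so Nexon prefers to move second.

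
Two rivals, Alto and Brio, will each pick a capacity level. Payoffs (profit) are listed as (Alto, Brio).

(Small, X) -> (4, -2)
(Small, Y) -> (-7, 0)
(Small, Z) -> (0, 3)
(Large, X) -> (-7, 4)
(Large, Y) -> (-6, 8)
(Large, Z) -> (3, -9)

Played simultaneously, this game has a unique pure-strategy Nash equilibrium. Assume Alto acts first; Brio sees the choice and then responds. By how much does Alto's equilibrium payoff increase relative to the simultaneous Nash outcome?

6

Solve by backward induction (Alto leads).
- Small: BR = Z, leader payoff 0.
- Large: BR = Y, leader payoff -6.
Among 0, -6, the best is 0 at Small. Subgame-perfect outcome: (Small, Z) with payoffs (0, 3).
Under simultaneous play:
Alto's best replies: X→Small; Y→Large; Z→Large.
Brio's best replies: Small→Z; Large→Y.
Only (Large, Y) has each player best-responding; Nash payoffs (-6, 8).
Alto's commitment gain: 0 − -6 = 6.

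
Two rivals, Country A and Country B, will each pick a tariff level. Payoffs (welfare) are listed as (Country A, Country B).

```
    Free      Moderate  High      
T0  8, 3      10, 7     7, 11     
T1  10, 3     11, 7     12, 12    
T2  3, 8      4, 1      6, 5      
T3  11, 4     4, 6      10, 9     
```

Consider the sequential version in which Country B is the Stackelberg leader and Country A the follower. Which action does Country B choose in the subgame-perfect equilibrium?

Backward induction with Country B moving first.
- Free: BR = T3, leader payoff 4.
- Moderate: BR = T1, leader payoff 7.
- High: BR = T1, leader payoff 12.
Among 4, 7, 12, the best is 12 at High. Subgame-perfect outcome: (T1, High) with payoffs (12, 12).

High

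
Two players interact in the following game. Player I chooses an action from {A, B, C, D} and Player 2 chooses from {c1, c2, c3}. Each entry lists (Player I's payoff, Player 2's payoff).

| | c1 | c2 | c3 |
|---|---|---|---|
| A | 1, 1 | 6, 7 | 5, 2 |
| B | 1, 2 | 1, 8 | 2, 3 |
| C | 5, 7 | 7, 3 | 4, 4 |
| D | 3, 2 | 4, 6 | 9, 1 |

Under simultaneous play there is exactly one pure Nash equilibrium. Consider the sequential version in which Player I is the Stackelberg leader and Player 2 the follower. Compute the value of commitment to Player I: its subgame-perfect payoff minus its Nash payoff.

1

Backward induction with Player I moving first.
- A: BR = c2, leader payoff 6.
- B: BR = c2, leader payoff 1.
- C: BR = c1, leader payoff 5.
- D: BR = c2, leader payoff 4.
Player I's induced payoffs are 6, 1, 5, 4, so Player I commits to A. Subgame-perfect outcome: (A, c2) with payoffs (6, 7).
Now find the simultaneous Nash equilibrium.
Player I's best replies: c1→C; c2→C; c3→D.
Player 2's best replies: A→c2; B→c2; C→c1; D→c2.
Only (C, c1) has each player best-responding; Nash payoffs (5, 7).
Player I's commitment gain: 6 − 5 = 1.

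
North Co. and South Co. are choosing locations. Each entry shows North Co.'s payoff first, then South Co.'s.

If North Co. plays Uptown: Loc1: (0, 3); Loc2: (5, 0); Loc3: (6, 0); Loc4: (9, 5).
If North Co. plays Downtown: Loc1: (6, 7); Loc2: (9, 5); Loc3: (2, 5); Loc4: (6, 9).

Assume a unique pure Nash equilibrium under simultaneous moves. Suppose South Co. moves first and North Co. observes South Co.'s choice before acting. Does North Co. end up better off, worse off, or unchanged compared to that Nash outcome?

worse off

Work backward from North Co.'s decision.
- Loc1: BR = Downtown, leader payoff 7.
- Loc2: BR = Downtown, leader payoff 5.
- Loc3: BR = Uptown, leader payoff 0.
- Loc4: BR = Uptown, leader payoff 5.
Maximizing over 7, 5, 0, 5, South Co. chooses Loc1. Subgame-perfect outcome: (Downtown, Loc1) with payoffs (6, 7).
For the simultaneous game, intersect best replies.
North Co.'s best replies: Loc1→Downtown; Loc2→Downtown; Loc3→Uptown; Loc4→Uptown.
South Co.'s best replies: Uptown→Loc4; Downtown→Loc4.
Only (Uptown, Loc4) has each player best-responding; Nash payoffs (9, 5).
North Co. earns 6 sequentially versus 9 at the Nash outcome: worse off.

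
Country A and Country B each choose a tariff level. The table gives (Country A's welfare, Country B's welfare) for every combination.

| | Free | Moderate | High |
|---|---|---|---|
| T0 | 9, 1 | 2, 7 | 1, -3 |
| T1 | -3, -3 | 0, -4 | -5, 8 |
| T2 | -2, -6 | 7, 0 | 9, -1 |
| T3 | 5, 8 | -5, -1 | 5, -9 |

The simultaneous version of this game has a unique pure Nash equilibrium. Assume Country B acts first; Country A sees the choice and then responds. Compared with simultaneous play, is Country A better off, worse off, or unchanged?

Country A best-responds to each possible Country B move:
- Free: BR = T0, leader payoff 1.
- Moderate: BR = T2, leader payoff 0.
- High: BR = T2, leader payoff -1.
Country B's induced payoffs are 1, 0, -1, so Country B commits to Free. Subgame-perfect outcome: (T0, Free) with payoffs (9, 1).
For the simultaneous game, intersect best replies.
Country A's best replies: Free→T0; Moderate→T2; High→T2.
Country B's best replies: T0→Moderate; T1→High; T2→Moderate; T3→Free.
The unique mutual best reply is (T2, Moderate), giving (7, 0).
Country A earns 9 sequentially versus 7 at the Nash outcome: better off.

better off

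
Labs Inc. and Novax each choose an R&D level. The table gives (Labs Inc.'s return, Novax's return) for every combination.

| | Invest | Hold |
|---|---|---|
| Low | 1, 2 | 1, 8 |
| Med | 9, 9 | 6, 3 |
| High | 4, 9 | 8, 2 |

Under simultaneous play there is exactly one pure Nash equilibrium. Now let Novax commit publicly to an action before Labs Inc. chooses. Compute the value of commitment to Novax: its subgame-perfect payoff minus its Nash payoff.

Work backward from Labs Inc.'s decision.
- Invest: Labs Inc. compares 1, 9, 4 and picks Med; Novax would get 9.
- Hold: Labs Inc. compares 1, 6, 8 and picks High; Novax would get 2.
Among 9, 2, the best is 9 at Invest. Subgame-perfect outcome: (Med, Invest) with payoffs (9, 9).
Under simultaneous play:
Labs Inc.'s best replies: Invest→Med; Hold→High.
Novax's best replies: Low→Hold; Med→Invest; High→Invest.
Only (Med, Invest) has each player best-responding; Nash payoffs (9, 9).
Novax's commitment gain: 9 − 9 = 0.

0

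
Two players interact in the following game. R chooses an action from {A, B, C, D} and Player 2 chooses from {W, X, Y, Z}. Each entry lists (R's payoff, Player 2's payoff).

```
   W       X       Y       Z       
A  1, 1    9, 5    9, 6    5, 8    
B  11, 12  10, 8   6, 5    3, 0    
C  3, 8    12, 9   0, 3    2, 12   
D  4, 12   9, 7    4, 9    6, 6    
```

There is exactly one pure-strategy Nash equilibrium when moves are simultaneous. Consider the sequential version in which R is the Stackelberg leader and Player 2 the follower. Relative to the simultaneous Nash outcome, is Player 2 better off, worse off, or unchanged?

unchanged

Work backward from Player 2's decision.
- A: BR = Z, leader payoff 5.
- B: BR = W, leader payoff 11.
- C: BR = Z, leader payoff 2.
- D: BR = W, leader payoff 4.
R's induced payoffs are 5, 11, 2, 4, so R commits to B. Subgame-perfect outcome: (B, W) with payoffs (11, 12).
Now find the simultaneous Nash equilibrium.
R's best replies: W→B; X→C; Y→A; Z→D.
Player 2's best replies: A→Z; B→W; C→Z; D→W.
The unique mutual best reply is (B, W), giving (11, 12).
Player 2 earns 12 sequentially versus 12 at the Nash outcome: unchanged.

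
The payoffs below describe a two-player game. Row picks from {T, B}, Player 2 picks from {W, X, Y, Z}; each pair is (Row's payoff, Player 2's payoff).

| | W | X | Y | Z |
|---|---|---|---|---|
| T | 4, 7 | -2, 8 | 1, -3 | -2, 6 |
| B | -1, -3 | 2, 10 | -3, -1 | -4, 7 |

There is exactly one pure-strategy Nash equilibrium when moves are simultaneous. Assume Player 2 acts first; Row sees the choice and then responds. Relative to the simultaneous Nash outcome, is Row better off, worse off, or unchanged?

unchanged

Solve by backward induction (Player 2 leads).
- W: BR = T, leader payoff 7.
- X: BR = B, leader payoff 10.
- Y: BR = T, leader payoff -3.
- Z: BR = T, leader payoff 6.
Maximizing over 7, 10, -3, 6, Player 2 chooses X. Subgame-perfect outcome: (B, X) with payoffs (2, 10).
Under simultaneous play:
Row's best replies: W→T; X→B; Y→T; Z→T.
Player 2's best replies: T→X; B→X.
Only (B, X) has each player best-responding; Nash payoffs (2, 10).
Row earns 2 sequentially versus 2 at the Nash outcome: unchanged.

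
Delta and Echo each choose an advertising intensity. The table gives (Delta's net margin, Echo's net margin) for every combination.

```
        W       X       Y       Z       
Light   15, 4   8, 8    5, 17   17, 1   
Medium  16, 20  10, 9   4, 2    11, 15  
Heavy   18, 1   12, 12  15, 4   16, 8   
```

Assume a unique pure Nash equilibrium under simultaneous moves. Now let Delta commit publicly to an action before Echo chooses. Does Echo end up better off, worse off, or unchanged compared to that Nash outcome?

Echo best-responds to each possible Delta move:
- Light: BR = Y, leader payoff 5.
- Medium: BR = W, leader payoff 16.
- Heavy: BR = X, leader payoff 12.
Delta's induced payoffs are 5, 16, 12, so Delta commits to Medium. Subgame-perfect outcome: (Medium, W) with payoffs (16, 20).
Under simultaneous play:
Delta's best replies: W→Heavy; X→Heavy; Y→Heavy; Z→Light.
Echo's best replies: Light→Y; Medium→W; Heavy→X.
Only (Heavy, X) has each player best-responding; Nash payoffs (12, 12).
Echo earns 20 sequentially versus 12 at the Nash outcome: better off.

better off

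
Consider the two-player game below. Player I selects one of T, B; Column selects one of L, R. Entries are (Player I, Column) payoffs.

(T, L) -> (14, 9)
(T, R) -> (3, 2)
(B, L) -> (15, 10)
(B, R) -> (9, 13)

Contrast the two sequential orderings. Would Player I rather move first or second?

first

If Player I leads: Column's best replies are T→L, B→R; Player I's induced payoffs 14, 9; outcome (T, L), payoffs (14, 9).
If Column leads: Player I's best replies are L→B, R→B; Column's induced payoffs 10, 13; outcome (B, R), payoffs (9, 13).
Player I gets 14 moving first and 9 moving second, so Player I prefers to move first.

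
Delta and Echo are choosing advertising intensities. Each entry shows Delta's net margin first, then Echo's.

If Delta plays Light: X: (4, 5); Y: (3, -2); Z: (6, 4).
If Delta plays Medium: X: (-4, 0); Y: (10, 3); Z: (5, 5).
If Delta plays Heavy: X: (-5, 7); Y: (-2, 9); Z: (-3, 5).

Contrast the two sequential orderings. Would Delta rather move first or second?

first

If Delta leads: Echo's best replies are Light→X, Medium→Z, Heavy→Y; Delta's induced payoffs 4, 5, -2; outcome (Medium, Z), payoffs (5, 5).
If Echo leads: Delta's best replies are X→Light, Y→Medium, Z→Light; Echo's induced payoffs 5, 3, 4; outcome (Light, X), payoffs (4, 5).
Delta gets 5 moving first and 4 moving second, so Delta prefers to move first.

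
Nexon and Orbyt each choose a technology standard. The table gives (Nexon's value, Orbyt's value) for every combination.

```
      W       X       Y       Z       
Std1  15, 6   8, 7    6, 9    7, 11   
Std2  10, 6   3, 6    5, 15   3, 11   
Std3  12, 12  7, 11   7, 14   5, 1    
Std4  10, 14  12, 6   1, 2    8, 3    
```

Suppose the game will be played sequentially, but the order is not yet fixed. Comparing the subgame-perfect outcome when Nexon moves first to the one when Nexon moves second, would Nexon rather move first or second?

first

If Nexon leads: Orbyt's best replies are Std1→Z, Std2→Y, Std3→Y, Std4→W; Nexon's induced payoffs 7, 5, 7, 10; outcome (Std4, W), payoffs (10, 14).
If Orbyt leads: Nexon's best replies are W→Std1, X→Std4, Y→Std3, Z→Std4; Orbyt's induced payoffs 6, 6, 14, 3; outcome (Std3, Y), payoffs (7, 14).
Nexon gets 10 moving first and 7 moving second, so Nexon prefers to move first.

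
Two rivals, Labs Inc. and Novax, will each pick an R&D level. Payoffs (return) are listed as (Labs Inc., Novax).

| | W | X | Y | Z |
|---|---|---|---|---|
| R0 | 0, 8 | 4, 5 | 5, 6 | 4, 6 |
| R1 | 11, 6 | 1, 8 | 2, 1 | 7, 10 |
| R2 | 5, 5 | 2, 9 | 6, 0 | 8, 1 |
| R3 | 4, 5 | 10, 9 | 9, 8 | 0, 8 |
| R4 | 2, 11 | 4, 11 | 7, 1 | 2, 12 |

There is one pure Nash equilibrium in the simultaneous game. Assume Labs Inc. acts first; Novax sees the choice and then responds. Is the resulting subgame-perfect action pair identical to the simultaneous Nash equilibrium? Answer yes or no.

yes

Solve by backward induction (Labs Inc. leads).
- R0: Novax compares 8, 5, 6, 6 and picks W; Labs Inc. would get 0.
- R1: Novax compares 6, 8, 1, 10 and picks Z; Labs Inc. would get 7.
- R2: Novax compares 5, 9, 0, 1 and picks X; Labs Inc. would get 2.
- R3: Novax compares 5, 9, 8, 8 and picks X; Labs Inc. would get 10.
- R4: Novax compares 11, 11, 1, 12 and picks Z; Labs Inc. would get 2.
Labs Inc.'s induced payoffs are 0, 7, 2, 10, 2, so Labs Inc. commits to R3. Subgame-perfect outcome: (R3, X) with payoffs (10, 9).
For the simultaneous game, intersect best replies.
Labs Inc.'s best replies: W→R1; X→R3; Y→R3; Z→R2.
Novax's best replies: R0→W; R1→Z; R2→X; R3→X; R4→Z.
The unique mutual best reply is (R3, X), giving (10, 9).
Sequential outcome (R3, X) coincides with the Nash profile (R3, X).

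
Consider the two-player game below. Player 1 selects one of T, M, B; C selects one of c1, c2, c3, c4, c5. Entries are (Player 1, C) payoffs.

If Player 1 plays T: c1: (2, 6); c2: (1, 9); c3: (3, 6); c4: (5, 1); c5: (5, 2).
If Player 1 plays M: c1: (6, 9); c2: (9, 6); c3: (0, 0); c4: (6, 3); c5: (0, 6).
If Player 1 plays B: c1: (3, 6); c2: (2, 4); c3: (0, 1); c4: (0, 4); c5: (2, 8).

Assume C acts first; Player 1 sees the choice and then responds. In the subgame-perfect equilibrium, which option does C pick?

c1

Solve by backward induction (C leads).
- c1: Player 1 compares 2, 6, 3 and picks M; C would get 9.
- c2: Player 1 compares 1, 9, 2 and picks M; C would get 6.
- c3: Player 1 compares 3, 0, 0 and picks T; C would get 6.
- c4: Player 1 compares 5, 6, 0 and picks M; C would get 3.
- c5: Player 1 compares 5, 0, 2 and picks T; C would get 2.
Maximizing over 9, 6, 6, 3, 2, C chooses c1. Subgame-perfect outcome: (M, c1) with payoffs (6, 9).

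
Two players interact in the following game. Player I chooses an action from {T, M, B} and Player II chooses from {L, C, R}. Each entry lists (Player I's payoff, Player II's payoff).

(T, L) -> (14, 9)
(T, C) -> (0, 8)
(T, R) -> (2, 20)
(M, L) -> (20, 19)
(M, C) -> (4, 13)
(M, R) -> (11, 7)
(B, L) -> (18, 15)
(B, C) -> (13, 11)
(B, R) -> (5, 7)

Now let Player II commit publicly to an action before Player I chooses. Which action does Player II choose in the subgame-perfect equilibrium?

L

Solve by backward induction (Player II leads).
- L: BR = M, leader payoff 19.
- C: BR = B, leader payoff 11.
- R: BR = M, leader payoff 7.
Player II's induced payoffs are 19, 11, 7, so Player II commits to L. Subgame-perfect outcome: (M, L) with payoffs (20, 19).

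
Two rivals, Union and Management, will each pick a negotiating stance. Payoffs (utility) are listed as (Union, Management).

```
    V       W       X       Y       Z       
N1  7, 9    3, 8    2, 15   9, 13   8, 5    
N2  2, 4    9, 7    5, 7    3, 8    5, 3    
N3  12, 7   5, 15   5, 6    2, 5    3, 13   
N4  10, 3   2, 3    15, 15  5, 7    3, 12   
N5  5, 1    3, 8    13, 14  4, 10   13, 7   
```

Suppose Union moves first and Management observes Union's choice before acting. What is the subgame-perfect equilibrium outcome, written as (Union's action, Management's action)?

Solve by backward induction (Union leads).
- N1: BR = X, leader payoff 2.
- N2: BR = Y, leader payoff 3.
- N3: BR = W, leader payoff 5.
- N4: BR = X, leader payoff 15.
- N5: BR = X, leader payoff 13.
Among 2, 3, 5, 15, 13, the best is 15 at N4. Subgame-perfect outcome: (N4, X) with payoffs (15, 15).

(N4, X)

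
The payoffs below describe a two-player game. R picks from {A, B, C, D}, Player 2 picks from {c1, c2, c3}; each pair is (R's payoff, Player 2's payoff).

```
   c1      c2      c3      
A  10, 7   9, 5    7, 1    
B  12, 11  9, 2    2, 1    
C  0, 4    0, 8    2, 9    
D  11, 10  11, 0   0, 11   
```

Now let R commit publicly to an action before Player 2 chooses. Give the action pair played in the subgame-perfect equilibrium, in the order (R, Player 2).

(B, c1)

Work backward from Player 2's decision.
- A: Player 2 compares 7, 5, 1 and picks c1; R would get 10.
- B: Player 2 compares 11, 2, 1 and picks c1; R would get 12.
- C: Player 2 compares 4, 8, 9 and picks c3; R would get 2.
- D: Player 2 compares 10, 0, 11 and picks c3; R would get 0.
Maximizing over 10, 12, 2, 0, R chooses B. Subgame-perfect outcome: (B, c1) with payoffs (12, 11).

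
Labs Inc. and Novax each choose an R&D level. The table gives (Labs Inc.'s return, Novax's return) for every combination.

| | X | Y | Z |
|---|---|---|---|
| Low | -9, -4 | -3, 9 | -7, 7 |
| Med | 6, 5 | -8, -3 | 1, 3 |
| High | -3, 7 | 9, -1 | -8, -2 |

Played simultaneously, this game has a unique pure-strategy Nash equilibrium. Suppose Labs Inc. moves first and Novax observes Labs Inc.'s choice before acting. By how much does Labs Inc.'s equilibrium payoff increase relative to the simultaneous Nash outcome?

0

Work backward from Novax's decision.
- Low → Novax plays Y (best of -4, 9, 7); Labs Inc. gets -3.
- Med → Novax plays X (best of 5, -3, 3); Labs Inc. gets 6.
- High → Novax plays X (best of 7, -1, -2); Labs Inc. gets -3.
Among -3, 6, -3, the best is 6 at Med. Subgame-perfect outcome: (Med, X) with payoffs (6, 5).
Under simultaneous play:
Labs Inc.'s best replies: X→Med; Y→High; Z→Med.
Novax's best replies: Low→Y; Med→X; High→X.
Only (Med, X) has each player best-responding; Nash payoffs (6, 5).
Labs Inc.'s commitment gain: 6 − 6 = 0.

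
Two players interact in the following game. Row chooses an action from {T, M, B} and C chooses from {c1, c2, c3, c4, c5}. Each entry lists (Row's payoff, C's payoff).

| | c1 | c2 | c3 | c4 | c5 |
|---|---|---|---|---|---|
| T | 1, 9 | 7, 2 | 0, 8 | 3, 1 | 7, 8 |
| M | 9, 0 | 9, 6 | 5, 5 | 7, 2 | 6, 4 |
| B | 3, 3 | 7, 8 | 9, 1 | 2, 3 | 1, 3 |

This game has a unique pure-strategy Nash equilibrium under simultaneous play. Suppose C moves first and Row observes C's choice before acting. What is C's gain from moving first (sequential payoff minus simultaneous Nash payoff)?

Work backward from Row's decision.
- c1: BR = M, leader payoff 0.
- c2: BR = M, leader payoff 6.
- c3: BR = B, leader payoff 1.
- c4: BR = M, leader payoff 2.
- c5: BR = T, leader payoff 8.
Among 0, 6, 1, 2, 8, the best is 8 at c5. Subgame-perfect outcome: (T, c5) with payoffs (7, 8).
For the simultaneous game, intersect best replies.
Row's best replies: c1→M; c2→M; c3→B; c4→M; c5→T.
C's best replies: T→c1; M→c2; B→c2.
The unique mutual best reply is (M, c2), giving (9, 6).
C's commitment gain: 8 − 6 = 2.

2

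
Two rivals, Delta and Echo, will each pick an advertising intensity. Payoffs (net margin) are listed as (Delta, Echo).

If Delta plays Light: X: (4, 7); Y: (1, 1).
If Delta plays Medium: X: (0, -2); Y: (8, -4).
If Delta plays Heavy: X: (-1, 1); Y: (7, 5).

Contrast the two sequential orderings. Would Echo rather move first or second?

first

If Delta leads: Echo's best replies are Light→X, Medium→X, Heavy→Y; Delta's induced payoffs 4, 0, 7; outcome (Heavy, Y), payoffs (7, 5).
If Echo leads: Delta's best replies are X→Light, Y→Medium; Echo's induced payoffs 7, -4; outcome (Light, X), payoffs (4, 7).
Echo gets 7 moving first and 5 moving second, so Echo prefers to move first.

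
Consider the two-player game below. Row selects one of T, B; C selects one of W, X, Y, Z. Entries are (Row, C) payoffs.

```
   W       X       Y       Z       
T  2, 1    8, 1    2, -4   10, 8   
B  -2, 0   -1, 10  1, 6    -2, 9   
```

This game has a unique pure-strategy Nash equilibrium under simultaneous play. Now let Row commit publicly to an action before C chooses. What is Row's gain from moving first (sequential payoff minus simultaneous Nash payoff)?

C best-responds to each possible Row move:
- T: BR = Z, leader payoff 10.
- B: BR = X, leader payoff -1.
Row's induced payoffs are 10, -1, so Row commits to T. Subgame-perfect outcome: (T, Z) with payoffs (10, 8).
For the simultaneous game, intersect best replies.
Row's best replies: W→T; X→T; Y→T; Z→T.
C's best replies: T→Z; B→X.
Only (T, Z) has each player best-responding; Nash payoffs (10, 8).
Row's commitment gain: 10 − 10 = 0.

0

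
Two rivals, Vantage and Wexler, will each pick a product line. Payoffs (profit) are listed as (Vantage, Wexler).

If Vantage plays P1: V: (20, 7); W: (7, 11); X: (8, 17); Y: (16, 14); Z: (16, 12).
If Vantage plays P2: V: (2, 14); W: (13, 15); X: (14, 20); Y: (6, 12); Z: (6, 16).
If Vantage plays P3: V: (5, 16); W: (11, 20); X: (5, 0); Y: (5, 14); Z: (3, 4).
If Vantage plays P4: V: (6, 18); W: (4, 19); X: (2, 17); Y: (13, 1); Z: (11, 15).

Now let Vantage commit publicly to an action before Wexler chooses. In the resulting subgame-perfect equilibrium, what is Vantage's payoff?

Wexler best-responds to each possible Vantage move:
- P1: BR = X, leader payoff 8.
- P2: BR = X, leader payoff 14.
- P3: BR = W, leader payoff 11.
- P4: BR = W, leader payoff 4.
Among 8, 14, 11, 4, the best is 14 at P2. Subgame-perfect outcome: (P2, X) with payoffs (14, 20).

14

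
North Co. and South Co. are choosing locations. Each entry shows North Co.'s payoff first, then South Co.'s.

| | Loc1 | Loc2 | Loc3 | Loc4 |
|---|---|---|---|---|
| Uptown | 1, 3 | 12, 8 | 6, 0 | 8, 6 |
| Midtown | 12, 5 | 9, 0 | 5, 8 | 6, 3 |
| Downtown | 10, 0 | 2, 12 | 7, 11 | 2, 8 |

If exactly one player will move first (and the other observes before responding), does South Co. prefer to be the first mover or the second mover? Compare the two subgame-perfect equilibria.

first

If North Co. leads: South Co.'s best replies are Uptown→Loc2, Midtown→Loc3, Downtown→Loc2; North Co.'s induced payoffs 12, 5, 2; outcome (Uptown, Loc2), payoffs (12, 8).
If South Co. leads: North Co.'s best replies are Loc1→Midtown, Loc2→Uptown, Loc3→Downtown, Loc4→Uptown; South Co.'s induced payoffs 5, 8, 11, 6; outcome (Downtown, Loc3), payoffs (7, 11).
South Co. gets 11 moving first and 8 moving second, so South Co. prefers to move first.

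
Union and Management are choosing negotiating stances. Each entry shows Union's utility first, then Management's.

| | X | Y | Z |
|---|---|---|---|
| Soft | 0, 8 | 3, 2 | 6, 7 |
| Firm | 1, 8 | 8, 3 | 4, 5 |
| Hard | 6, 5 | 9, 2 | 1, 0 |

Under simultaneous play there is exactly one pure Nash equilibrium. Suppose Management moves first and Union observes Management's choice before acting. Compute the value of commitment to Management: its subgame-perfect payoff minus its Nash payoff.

Union best-responds to each possible Management move:
- X → Union plays Hard (best of 0, 1, 6); Management gets 5.
- Y → Union plays Hard (best of 3, 8, 9); Management gets 2.
- Z → Union plays Soft (best of 6, 4, 1); Management gets 7.
Maximizing over 5, 2, 7, Management chooses Z. Subgame-perfect outcome: (Soft, Z) with payoffs (6, 7).
Under simultaneous play:
Union's best replies: X→Hard; Y→Hard; Z→Soft.
Management's best replies: Soft→X; Firm→X; Hard→X.
Only (Hard, X) has each player best-responding; Nash payoffs (6, 5).
Management's commitment gain: 7 − 5 = 2.

2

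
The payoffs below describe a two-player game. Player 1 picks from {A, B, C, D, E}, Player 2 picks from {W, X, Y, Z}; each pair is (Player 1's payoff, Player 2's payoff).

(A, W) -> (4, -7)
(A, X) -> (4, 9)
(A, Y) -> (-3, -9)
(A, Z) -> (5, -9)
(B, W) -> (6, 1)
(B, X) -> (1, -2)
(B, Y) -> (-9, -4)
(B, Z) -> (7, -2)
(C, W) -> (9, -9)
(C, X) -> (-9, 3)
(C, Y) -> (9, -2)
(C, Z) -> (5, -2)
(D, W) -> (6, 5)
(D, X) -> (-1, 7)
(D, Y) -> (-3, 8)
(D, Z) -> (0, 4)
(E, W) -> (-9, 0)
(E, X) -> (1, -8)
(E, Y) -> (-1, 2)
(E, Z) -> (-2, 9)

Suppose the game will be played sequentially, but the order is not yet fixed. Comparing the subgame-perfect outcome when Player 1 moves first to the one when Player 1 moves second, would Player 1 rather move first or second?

If Player 1 leads: Player 2's best replies are A→X, B→W, C→X, D→Y, E→Z; Player 1's induced payoffs 4, 6, -9, -3, -2; outcome (B, W), payoffs (6, 1).
If Player 2 leads: Player 1's best replies are W→C, X→A, Y→C, Z→B; Player 2's induced payoffs -9, 9, -2, -2; outcome (A, X), payoffs (4, 9).
Player 1 gets 6 moving first and 4 moving second, so Player 1 prefers to move first.

first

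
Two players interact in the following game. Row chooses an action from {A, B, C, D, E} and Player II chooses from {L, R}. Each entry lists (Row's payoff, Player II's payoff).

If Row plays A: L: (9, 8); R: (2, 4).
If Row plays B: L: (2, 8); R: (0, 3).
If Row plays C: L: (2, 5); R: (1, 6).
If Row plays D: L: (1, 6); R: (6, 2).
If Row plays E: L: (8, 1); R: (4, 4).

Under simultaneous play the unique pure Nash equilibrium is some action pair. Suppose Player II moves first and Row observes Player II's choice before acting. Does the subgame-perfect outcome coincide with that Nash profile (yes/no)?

yes

Solve by backward induction (Player II leads).
- L → Row plays A (best of 9, 2, 2, 1, 8); Player II gets 8.
- R → Row plays D (best of 2, 0, 1, 6, 4); Player II gets 2.
Maximizing over 8, 2, Player II chooses L. Subgame-perfect outcome: (A, L) with payoffs (9, 8).
Under simultaneous play:
Row's best replies: L→A; R→D.
Player II's best replies: A→L; B→L; C→R; D→L; E→R.
Only (A, L) has each player best-responding; Nash payoffs (9, 8).
Sequential outcome (A, L) coincides with the Nash profile (A, L).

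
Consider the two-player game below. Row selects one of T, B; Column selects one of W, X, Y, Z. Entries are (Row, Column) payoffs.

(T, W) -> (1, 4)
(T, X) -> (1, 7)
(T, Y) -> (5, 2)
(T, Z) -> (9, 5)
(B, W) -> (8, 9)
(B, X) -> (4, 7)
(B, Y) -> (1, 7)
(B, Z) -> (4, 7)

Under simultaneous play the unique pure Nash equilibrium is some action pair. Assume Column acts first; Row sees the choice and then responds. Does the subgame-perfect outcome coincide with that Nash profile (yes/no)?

yes

Solve by backward induction (Column leads).
- W: Row compares 1, 8 and picks B; Column would get 9.
- X: Row compares 1, 4 and picks B; Column would get 7.
- Y: Row compares 5, 1 and picks T; Column would get 2.
- Z: Row compares 9, 4 and picks T; Column would get 5.
Among 9, 7, 2, 5, the best is 9 at W. Subgame-perfect outcome: (B, W) with payoffs (8, 9).
Under simultaneous play:
Row's best replies: W→B; X→B; Y→T; Z→T.
Column's best replies: T→X; B→W.
Only (B, W) has each player best-responding; Nash payoffs (8, 9).
Sequential outcome (B, W) coincides with the Nash profile (B, W).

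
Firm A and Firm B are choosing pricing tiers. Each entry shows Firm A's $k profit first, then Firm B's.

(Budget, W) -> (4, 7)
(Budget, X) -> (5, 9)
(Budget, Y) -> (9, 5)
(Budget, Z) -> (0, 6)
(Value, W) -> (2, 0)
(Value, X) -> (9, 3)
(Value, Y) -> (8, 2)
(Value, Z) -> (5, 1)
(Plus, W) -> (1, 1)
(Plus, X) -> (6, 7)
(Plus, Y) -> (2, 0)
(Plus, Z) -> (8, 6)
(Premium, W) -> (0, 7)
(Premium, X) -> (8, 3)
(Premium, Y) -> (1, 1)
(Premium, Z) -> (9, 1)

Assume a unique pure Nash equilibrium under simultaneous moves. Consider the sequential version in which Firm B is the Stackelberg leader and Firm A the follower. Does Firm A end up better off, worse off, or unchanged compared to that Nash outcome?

worse off

Firm A best-responds to each possible Firm B move:
- W: BR = Budget, leader payoff 7.
- X: BR = Value, leader payoff 3.
- Y: BR = Budget, leader payoff 5.
- Z: BR = Premium, leader payoff 1.
Firm B's induced payoffs are 7, 3, 5, 1, so Firm B commits to W. Subgame-perfect outcome: (Budget, W) with payoffs (4, 7).
For the simultaneous game, intersect best replies.
Firm A's best replies: W→Budget; X→Value; Y→Budget; Z→Premium.
Firm B's best replies: Budget→X; Value→X; Plus→X; Premium→W.
The unique mutual best reply is (Value, X), giving (9, 3).
Firm A earns 4 sequentially versus 9 at the Nash outcome: worse off.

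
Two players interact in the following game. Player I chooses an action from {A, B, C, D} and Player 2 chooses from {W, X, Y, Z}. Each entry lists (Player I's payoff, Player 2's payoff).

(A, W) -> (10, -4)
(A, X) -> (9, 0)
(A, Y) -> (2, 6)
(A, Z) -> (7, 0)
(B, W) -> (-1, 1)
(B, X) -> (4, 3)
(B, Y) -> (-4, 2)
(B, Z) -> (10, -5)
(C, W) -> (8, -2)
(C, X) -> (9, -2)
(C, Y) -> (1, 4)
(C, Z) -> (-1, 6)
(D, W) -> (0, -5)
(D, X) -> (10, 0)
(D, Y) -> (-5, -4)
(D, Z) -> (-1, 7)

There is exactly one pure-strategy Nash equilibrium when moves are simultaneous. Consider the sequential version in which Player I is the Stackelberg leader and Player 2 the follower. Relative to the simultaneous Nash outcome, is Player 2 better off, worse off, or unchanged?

worse off

Solve by backward induction (Player I leads).
- A: BR = Y, leader payoff 2.
- B: BR = X, leader payoff 4.
- C: BR = Z, leader payoff -1.
- D: BR = Z, leader payoff -1.
Maximizing over 2, 4, -1, -1, Player I chooses B. Subgame-perfect outcome: (B, X) with payoffs (4, 3).
For the simultaneous game, intersect best replies.
Player I's best replies: W→A; X→D; Y→A; Z→B.
Player 2's best replies: A→Y; B→X; C→Z; D→Z.
Only (A, Y) has each player best-responding; Nash payoffs (2, 6).
Player 2 earns 3 sequentially versus 6 at the Nash outcome: worse off.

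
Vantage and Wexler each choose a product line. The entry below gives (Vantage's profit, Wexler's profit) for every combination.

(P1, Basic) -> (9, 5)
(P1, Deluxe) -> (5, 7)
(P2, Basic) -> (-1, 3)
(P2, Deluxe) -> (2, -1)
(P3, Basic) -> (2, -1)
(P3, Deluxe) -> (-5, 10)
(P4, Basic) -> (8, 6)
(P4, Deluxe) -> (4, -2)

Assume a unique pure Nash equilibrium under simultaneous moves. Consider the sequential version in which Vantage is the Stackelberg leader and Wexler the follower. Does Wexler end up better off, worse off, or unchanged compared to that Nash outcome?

worse off

Backward induction with Vantage moving first.
- P1: Wexler compares 5, 7 and picks Deluxe; Vantage would get 5.
- P2: Wexler compares 3, -1 and picks Basic; Vantage would get -1.
- P3: Wexler compares -1, 10 and picks Deluxe; Vantage would get -5.
- P4: Wexler compares 6, -2 and picks Basic; Vantage would get 8.
Among 5, -1, -5, 8, the best is 8 at P4. Subgame-perfect outcome: (P4, Basic) with payoffs (8, 6).
Under simultaneous play:
Vantage's best replies: Basic→P1; Deluxe→P1.
Wexler's best replies: P1→Deluxe; P2→Basic; P3→Deluxe; P4→Basic.
The unique mutual best reply is (P1, Deluxe), giving (5, 7).
Wexler earns 6 sequentially versus 7 at the Nash outcome: worse off.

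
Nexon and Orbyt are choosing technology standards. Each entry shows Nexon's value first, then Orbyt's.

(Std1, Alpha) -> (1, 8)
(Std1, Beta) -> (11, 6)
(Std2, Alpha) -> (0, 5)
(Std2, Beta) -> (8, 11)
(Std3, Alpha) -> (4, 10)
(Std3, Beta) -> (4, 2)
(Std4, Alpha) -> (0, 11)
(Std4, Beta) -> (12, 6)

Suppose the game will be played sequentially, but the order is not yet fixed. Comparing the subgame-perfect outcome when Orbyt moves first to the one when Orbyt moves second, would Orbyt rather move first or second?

second

If Nexon leads: Orbyt's best replies are Std1→Alpha, Std2→Beta, Std3→Alpha, Std4→Alpha; Nexon's induced payoffs 1, 8, 4, 0; outcome (Std2, Beta), payoffs (8, 11).
If Orbyt leads: Nexon's best replies are Alpha→Std3, Beta→Std4; Orbyt's induced payoffs 10, 6; outcome (Std3, Alpha), payoffs (4, 10).
Orbyt gets 10 moving first and 11 moving second, so Orbyt prefers to move second.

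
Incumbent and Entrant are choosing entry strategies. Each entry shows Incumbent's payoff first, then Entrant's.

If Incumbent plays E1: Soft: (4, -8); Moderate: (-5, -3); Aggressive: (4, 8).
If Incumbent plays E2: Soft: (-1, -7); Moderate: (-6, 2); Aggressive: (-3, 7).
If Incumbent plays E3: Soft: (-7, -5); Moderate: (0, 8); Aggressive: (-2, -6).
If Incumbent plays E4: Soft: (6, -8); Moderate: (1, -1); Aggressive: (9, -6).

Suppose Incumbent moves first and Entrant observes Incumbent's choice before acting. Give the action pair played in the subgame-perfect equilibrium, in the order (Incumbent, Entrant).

(E1, Aggressive)

Entrant best-responds to each possible Incumbent move:
- E1 → Entrant plays Aggressive (best of -8, -3, 8); Incumbent gets 4.
- E2 → Entrant plays Aggressive (best of -7, 2, 7); Incumbent gets -3.
- E3 → Entrant plays Moderate (best of -5, 8, -6); Incumbent gets 0.
- E4 → Entrant plays Moderate (best of -8, -1, -6); Incumbent gets 1.
Among 4, -3, 0, 1, the best is 4 at E1. Subgame-perfect outcome: (E1, Aggressive) with payoffs (4, 8).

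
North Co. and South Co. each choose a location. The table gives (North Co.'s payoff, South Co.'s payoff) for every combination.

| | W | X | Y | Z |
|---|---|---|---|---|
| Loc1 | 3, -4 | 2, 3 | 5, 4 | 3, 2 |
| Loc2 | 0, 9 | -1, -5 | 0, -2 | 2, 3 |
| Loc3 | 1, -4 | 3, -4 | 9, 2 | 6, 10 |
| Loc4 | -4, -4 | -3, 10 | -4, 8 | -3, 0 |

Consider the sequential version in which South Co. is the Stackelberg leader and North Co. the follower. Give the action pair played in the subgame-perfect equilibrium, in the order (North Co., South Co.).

Work backward from North Co.'s decision.
- W → North Co. plays Loc1 (best of 3, 0, 1, -4); South Co. gets -4.
- X → North Co. plays Loc3 (best of 2, -1, 3, -3); South Co. gets -4.
- Y → North Co. plays Loc3 (best of 5, 0, 9, -4); South Co. gets 2.
- Z → North Co. plays Loc3 (best of 3, 2, 6, -3); South Co. gets 10.
Among -4, -4, 2, 10, the best is 10 at Z. Subgame-perfect outcome: (Loc3, Z) with payoffs (6, 10).

(Loc3, Z)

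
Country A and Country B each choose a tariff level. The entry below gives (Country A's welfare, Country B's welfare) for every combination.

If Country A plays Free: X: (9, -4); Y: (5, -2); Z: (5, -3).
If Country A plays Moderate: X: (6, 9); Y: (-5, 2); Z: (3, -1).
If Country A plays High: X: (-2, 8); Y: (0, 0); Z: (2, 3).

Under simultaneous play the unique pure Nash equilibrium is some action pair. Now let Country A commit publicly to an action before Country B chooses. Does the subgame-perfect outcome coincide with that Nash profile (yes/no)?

no

Solve by backward induction (Country A leads).
- Free: Country B compares -4, -2, -3 and picks Y; Country A would get 5.
- Moderate: Country B compares 9, 2, -1 and picks X; Country A would get 6.
- High: Country B compares 8, 0, 3 and picks X; Country A would get -2.
Maximizing over 5, 6, -2, Country A chooses Moderate. Subgame-perfect outcome: (Moderate, X) with payoffs (6, 9).
Under simultaneous play:
Country A's best replies: X→Free; Y→Free; Z→Free.
Country B's best replies: Free→Y; Moderate→X; High→X.
The unique mutual best reply is (Free, Y), giving (5, -2).
Sequential outcome (Moderate, X) differs from the Nash profile (Free, Y).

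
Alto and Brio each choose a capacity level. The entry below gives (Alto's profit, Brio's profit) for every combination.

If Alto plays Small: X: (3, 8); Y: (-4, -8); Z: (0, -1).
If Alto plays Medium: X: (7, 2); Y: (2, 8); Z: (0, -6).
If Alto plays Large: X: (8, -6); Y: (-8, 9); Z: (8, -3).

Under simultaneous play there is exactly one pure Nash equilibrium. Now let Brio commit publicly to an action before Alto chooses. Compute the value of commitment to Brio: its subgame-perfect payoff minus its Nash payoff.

Alto best-responds to each possible Brio move:
- X: BR = Large, leader payoff -6.
- Y: BR = Medium, leader payoff 8.
- Z: BR = Large, leader payoff -3.
Maximizing over -6, 8, -3, Brio chooses Y. Subgame-perfect outcome: (Medium, Y) with payoffs (2, 8).
Now find the simultaneous Nash equilibrium.
Alto's best replies: X→Large; Y→Medium; Z→Large.
Brio's best replies: Small→X; Medium→Y; Large→Y.
The unique mutual best reply is (Medium, Y), giving (2, 8).
Brio's commitment gain: 8 − 8 = 0.

0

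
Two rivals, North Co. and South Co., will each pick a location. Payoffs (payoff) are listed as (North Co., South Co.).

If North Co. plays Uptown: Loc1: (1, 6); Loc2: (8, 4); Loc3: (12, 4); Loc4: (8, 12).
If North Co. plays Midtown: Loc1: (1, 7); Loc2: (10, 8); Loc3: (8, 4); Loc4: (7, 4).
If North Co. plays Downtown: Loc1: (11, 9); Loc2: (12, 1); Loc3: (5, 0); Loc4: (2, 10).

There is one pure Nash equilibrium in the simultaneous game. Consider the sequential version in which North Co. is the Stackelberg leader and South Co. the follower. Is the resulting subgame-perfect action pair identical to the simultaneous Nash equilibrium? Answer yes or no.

no

Backward induction with North Co. moving first.
- Uptown: BR = Loc4, leader payoff 8.
- Midtown: BR = Loc2, leader payoff 10.
- Downtown: BR = Loc4, leader payoff 2.
Maximizing over 8, 10, 2, North Co. chooses Midtown. Subgame-perfect outcome: (Midtown, Loc2) with payoffs (10, 8).
For the simultaneous game, intersect best replies.
North Co.'s best replies: Loc1→Downtown; Loc2→Downtown; Loc3→Uptown; Loc4→Uptown.
South Co.'s best replies: Uptown→Loc4; Midtown→Loc2; Downtown→Loc4.
Only (Uptown, Loc4) has each player best-responding; Nash payoffs (8, 12).
Sequential outcome (Midtown, Loc2) differs from the Nash profile (Uptown, Loc4).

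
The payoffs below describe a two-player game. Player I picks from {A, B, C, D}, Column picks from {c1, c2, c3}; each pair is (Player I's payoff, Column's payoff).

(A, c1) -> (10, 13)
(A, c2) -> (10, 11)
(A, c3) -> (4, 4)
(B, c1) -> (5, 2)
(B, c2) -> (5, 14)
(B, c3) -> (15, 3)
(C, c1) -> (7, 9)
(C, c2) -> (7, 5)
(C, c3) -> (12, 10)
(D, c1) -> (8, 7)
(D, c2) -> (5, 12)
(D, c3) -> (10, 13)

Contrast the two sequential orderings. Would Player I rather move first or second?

first

If Player I leads: Column's best replies are A→c1, B→c2, C→c3, D→c3; Player I's induced payoffs 10, 5, 12, 10; outcome (C, c3), payoffs (12, 10).
If Column leads: Player I's best replies are c1→A, c2→A, c3→B; Column's induced payoffs 13, 11, 3; outcome (A, c1), payoffs (10, 13).
Player I gets 12 moving first and 10 moving second, so Player I prefers to move first.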